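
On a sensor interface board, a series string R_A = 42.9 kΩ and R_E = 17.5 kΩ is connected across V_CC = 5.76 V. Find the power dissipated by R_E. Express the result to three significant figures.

ΣR = 60.40 kΩ → I = 5.76/60.40 = 0.09536 mA.
V(R_E) = I·R = 1.669 V; P = V·I = 1.669 × 0.09536 = 0.1592 mW.

P ≈ 0.159 mW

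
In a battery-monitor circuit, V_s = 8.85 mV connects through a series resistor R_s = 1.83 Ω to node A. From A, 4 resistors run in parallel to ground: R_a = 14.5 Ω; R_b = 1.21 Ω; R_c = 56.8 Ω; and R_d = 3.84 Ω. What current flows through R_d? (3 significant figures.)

I ≈ 0.732 mA

Combine the parallel branches: R_p = (1/14.5 + 1/1.21 + 1/56.8 + 1/3.84)⁻¹ = 0.8522 Ω.
V_A = 8.85 × 0.8522/2.682 = 2.812 mV.
Branch current I = V_A/R_d = 2.812/3.84 = 0.7323 mA.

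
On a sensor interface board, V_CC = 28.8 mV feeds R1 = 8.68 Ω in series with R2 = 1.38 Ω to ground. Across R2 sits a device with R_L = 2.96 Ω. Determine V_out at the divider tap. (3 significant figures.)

V_out ≈ 2.82 mV

The load sits in parallel with R2, giving an effective lower resistance R2' = R2·R_L/(R2+R_L) = 0.9412 Ω.
Then V_out = V_CC · R2'/(R1 + R2') = 28.8 × 0.9412/9.621 = 2.817 mV.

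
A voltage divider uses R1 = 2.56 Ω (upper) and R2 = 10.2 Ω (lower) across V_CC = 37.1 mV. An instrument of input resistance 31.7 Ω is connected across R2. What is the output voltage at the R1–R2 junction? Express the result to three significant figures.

The load sits in parallel with R2, giving an effective lower resistance R2' = R2·R_L/(R2+R_L) = 7.717 Ω.
Then V_out = V_CC · R2'/(R1 + R2') = 37.1 × 7.717/10.28 = 27.86 mV.

V_out ≈ 27.9 mV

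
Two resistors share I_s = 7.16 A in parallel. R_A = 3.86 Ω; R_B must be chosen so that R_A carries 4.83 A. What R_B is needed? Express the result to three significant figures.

R_B ≈ 8.00 Ω

Two-branch current divider: I_A = I_s · R_B/(R_A + R_B).
4.83/7.16 = R_B/(R_A + R_B) → R_B = R_A · (0.6746)/(1 − 0.6746) = 3.86 × 2.073 = 8.002 Ω.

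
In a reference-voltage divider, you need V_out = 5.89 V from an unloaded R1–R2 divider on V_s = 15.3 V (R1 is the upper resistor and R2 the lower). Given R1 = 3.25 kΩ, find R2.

R2 ≈ 2.03 kΩ

Required fraction k = V_out/V_s = 0.3850.
R2 = R1 · 0.3850/(1 − 0.3850) = 2.034 kΩ.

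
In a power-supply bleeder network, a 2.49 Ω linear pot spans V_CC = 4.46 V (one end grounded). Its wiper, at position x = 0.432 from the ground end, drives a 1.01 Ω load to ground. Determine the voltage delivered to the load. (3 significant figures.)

The pot divides into 1.414 Ω above the wiper and 1.076 Ω below.
R_L loads the lower segment: effective lower R = 0.5209 Ω.
Loaded-divider output: V_out = 4.46 × 0.2692 = 1.200 V.
(Unloaded: V_out = x·V_CC = 1.93 V.)

V_out ≈ 1.20 V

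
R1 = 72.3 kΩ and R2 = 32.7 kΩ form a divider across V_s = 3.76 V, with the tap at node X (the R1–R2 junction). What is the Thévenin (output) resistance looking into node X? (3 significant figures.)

Looking into X with the source shorted: R_th = R1·R2/(R1+R2) = 72.30 × 32.7/105.0 = 22.52 kΩ.

R_th ≈ 22.5 kΩ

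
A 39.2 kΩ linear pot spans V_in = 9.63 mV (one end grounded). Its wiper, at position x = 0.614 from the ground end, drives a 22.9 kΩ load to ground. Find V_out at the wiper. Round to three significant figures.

The pot divides into 15.13 kΩ above the wiper and 24.07 kΩ below.
(x·R_p) ‖ R_L = 11.73 kΩ.
V_out = 9.63 × 11.73/(15.13 + 11.73) = 4.206 mV.

V_out ≈ 4.21 mV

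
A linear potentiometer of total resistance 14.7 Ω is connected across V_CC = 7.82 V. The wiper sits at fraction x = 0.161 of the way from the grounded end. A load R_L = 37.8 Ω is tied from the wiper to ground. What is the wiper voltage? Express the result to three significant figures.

Lower segment x·R_p = 2.367 Ω; upper segment (1−x)·R_p = 12.33 Ω.
Lower segment in parallel with the load: 2.367 ‖ 37.8 = 2.227 Ω.
Loaded-divider output: V_out = 7.82 × 0.1530 = 1.196 V.
(Unloaded: V_out = x·V_CC = 1.26 V.)

V_out ≈ 1.20 V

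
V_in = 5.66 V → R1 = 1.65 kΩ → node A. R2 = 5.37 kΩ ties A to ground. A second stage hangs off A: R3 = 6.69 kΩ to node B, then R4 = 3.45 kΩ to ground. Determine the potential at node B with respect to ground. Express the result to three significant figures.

Node A sees R2 in parallel with the series input of stage 2, R3 + R4 = 10.14 kΩ.
R2 ‖ (R3+R4) = 3.511 kΩ.
V_A = 5.66 × 3.511/(1.65 + 3.511) = 3.850 V.
Then the unloaded second divider: V_B = V_A × R4/(R3+R4) = 3.850 × 0.3402 = 1.310 V.

V_B ≈ 1.31 V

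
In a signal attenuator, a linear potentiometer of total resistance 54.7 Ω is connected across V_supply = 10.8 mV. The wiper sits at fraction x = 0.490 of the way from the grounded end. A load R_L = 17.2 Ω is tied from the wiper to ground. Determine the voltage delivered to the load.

Lower segment x·R_p = 26.80 Ω; upper segment (1−x)·R_p = 27.90 Ω.
R_L loads the lower segment: effective lower R = 10.48 Ω.
V_out = 10.8 × 10.48/(27.90 + 10.48) = 2.949 mV.
(Unloaded: V_out = x·V_supply = 5.29 mV.)

V_out ≈ 2.95 mV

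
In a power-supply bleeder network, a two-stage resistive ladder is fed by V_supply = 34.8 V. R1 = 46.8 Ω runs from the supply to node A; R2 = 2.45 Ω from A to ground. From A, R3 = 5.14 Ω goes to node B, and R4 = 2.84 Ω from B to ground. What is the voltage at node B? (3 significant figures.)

Looking into the second stage from A: R3 + R4 = 7.980 Ω appears in parallel with R2.
R2 ‖ (R3+R4) = 1.874 Ω.
V_A = 34.8 × 1.874/(46.8 + 1.874) = 1.340 V.
V_B = V_A × 0.3559 = 0.4770 V.

V_B ≈ 0.477 V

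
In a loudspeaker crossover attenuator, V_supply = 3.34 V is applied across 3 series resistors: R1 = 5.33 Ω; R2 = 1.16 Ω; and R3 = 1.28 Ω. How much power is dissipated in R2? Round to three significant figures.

P ≈ 0.214 W

The common current is I = 3.34/7.770 = 0.4299 A.
P(R2) = I²·R2 = (0.4299)² × 1.16 = 0.2143 W.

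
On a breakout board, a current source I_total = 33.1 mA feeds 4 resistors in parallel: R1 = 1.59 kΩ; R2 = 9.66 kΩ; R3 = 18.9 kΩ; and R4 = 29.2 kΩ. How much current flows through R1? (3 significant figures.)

ΣG = 1/1.59 + 1/9.66 + 1/18.9 + 1/29.2 = 0.8196.
Current divider: I(R1) = I_total · G_k/ΣG = 33.1 × (0.6289/0.8196) = 33.1 × 0.7674 = 25.40 mA.

I ≈ 25.4 mA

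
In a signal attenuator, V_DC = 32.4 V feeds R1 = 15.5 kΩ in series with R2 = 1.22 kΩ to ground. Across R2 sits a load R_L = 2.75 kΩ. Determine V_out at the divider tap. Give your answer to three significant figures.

The load sits in parallel with R2, giving an effective lower resistance R2' = R2·R_L/(R2+R_L) = 0.8451 kΩ.
Now apply the divider: V_out = 32.4 × 0.05170 = 1.675 V.

V_out ≈ 1.68 V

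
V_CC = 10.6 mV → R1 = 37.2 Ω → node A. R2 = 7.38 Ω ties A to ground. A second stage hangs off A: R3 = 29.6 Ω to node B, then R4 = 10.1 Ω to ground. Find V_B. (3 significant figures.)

Looking into the second stage from A: R3 + R4 = 39.70 Ω appears in parallel with R2.
Effective lower resistance at A: R2 ‖ 39.70 = 6.223 Ω.
So V_A = 10.6 × 0.1433 = 1.519 mV.
V_B = V_A × 0.2544 = 0.3865 mV.

V_B ≈ 0.386 mV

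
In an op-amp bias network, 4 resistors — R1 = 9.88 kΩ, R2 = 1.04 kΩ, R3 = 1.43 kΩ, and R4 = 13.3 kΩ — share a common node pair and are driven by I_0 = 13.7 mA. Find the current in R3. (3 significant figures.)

Conductances: ΣG = 1/9.88 + 1/1.04 + 1/1.43 + 1/13.3 = 1.837 (1/kΩ).
R3 takes the fraction G_k/ΣG = 0.6993/1.837 = 0.3806, so I = 13.7 × 0.3806 = 5.215 mA.

I ≈ 5.21 mA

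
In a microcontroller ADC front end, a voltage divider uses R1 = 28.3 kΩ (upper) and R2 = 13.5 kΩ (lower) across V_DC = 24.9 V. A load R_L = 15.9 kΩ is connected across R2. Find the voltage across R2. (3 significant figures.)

V_out ≈ 5.11 V

First combine the lower leg with the load: R2 ‖ R_L = 7.301 kΩ.
Voltage divider with the loaded lower leg: V_out = 24.9 × 7.301/(28.3 + 7.301) = 24.9 × 0.2051 = 5.106 V.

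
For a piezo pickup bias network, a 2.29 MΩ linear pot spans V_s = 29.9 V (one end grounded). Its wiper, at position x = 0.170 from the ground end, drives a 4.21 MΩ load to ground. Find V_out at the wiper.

V_out ≈ 4.72 V

The pot divides into 1.901 MΩ above the wiper and 0.3893 MΩ below.
R_L loads the lower segment: effective lower R = 0.3563 MΩ.
Then V_out = V_s · 0.3563/(1.901 + 0.3563) = 4.721 V.
(Unloaded: V_out = x·V_s = 5.08 V.)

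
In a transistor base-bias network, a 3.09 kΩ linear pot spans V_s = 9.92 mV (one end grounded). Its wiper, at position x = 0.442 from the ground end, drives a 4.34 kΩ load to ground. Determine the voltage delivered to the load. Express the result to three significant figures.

The pot divides into 1.724 kΩ above the wiper and 1.366 kΩ below.
R_L loads the lower segment: effective lower R = 1.039 kΩ.
V_out = 9.92 × 1.039/(1.724 + 1.039) = 3.730 mV.

V_out ≈ 3.73 mV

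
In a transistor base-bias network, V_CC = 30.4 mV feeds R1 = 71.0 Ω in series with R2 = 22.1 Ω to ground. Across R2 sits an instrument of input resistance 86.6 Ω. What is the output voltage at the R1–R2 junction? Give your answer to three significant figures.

V_out ≈ 6.04 mV

R2 ‖ R_L = (22.1 × 86.6)/(22.1 + 86.6) = 17.61 Ω.
Now apply the divider: V_out = 30.4 × 0.1987 = 6.041 mV.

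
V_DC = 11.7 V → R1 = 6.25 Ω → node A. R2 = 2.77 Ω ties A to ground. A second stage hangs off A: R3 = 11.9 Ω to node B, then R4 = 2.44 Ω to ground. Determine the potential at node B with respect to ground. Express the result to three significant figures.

V_B ≈ 0.539 V

The second stage (R3 + R4 = 14.34 Ω) loads node A in parallel with R2.
Effective lower resistance at A: R2 ‖ 14.34 = 2.322 Ω.
V_A = 11.7 × 2.322/(6.25 + 2.322) = 3.169 V.
Stage 2 is unloaded, so V_B = V_A · R4/(R3+R4) = 3.169 × 2.44/14.34 = 0.5392 V.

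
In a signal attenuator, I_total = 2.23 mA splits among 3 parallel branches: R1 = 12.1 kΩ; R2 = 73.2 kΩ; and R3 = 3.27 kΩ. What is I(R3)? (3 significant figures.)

Conductances: ΣG = 1/12.1 + 1/73.2 + 1/3.27 = 0.4021 (1/kΩ).
By the current-divider rule, I = I_total · G_k/ΣG = 2.23 × 0.7605 = 1.696 mA.

I ≈ 1.70 mA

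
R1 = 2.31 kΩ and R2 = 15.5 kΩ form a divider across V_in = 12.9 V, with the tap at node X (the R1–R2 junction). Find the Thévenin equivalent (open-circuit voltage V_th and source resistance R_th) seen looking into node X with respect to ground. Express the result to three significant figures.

V_th is the unloaded tap voltage: V_in · R2/(R1+R2) = 12.9 × 0.8703 = 11.23 V.
Looking into X with the source shorted: R_th = R1·R2/(R1+R2) = 2.310 × 15.5/17.81 = 2.010 kΩ.

V_th ≈ 11.2 V, R_th ≈ 2.01 kΩ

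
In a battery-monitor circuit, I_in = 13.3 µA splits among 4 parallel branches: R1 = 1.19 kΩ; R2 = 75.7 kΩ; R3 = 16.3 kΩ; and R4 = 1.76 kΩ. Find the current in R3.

I ≈ 0.550 µA

Total conductance ΣG = 1/1.19 + 1/75.7 + 1/16.3 + 1/1.76 = 1.483 (units of 1/kΩ).
Current divider: I(R3) = I_in · G_k/ΣG = 13.3 × (0.06135/1.483) = 13.3 × 0.04137 = 0.5502 µA.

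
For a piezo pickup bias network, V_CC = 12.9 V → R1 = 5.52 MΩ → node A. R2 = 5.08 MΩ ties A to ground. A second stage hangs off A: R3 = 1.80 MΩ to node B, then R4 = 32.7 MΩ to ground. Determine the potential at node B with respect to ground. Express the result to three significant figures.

V_B ≈ 5.44 V

Node A sees R2 in parallel with the series input of stage 2, R3 + R4 = 34.50 MΩ.
R2 ‖ (R3+R4) = 4.428 MΩ.
First divider: V_A = V_CC · 4.428/(5.52 + 4.428) = 5.742 V.
Stage 2 is unloaded, so V_B = V_A · R4/(R3+R4) = 5.742 × 32.7/34.50 = 5.442 V.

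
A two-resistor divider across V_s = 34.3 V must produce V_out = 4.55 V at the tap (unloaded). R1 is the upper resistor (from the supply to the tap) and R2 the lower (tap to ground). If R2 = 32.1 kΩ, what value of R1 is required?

V_out/V_s = R2/(R1+R2) = 0.1327.
R1 = R2·(1/k − 1) = 32.1 × 6.538 = 209.9 kΩ.

R1 ≈ 210 kΩ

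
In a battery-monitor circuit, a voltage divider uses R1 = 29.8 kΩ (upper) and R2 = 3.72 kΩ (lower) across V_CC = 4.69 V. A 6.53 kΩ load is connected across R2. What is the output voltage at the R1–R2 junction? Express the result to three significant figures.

The load sits in parallel with R2, giving an effective lower resistance R2' = R2·R_L/(R2+R_L) = 2.370 kΩ.
Then V_out = V_CC · R2'/(R1 + R2') = 4.69 × 2.370/32.17 = 0.3455 V.

V_out ≈ 0.346 V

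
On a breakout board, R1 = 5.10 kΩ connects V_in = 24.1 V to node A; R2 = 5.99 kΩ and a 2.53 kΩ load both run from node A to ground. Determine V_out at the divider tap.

V_out ≈ 6.23 V

The load sits in parallel with R2, giving an effective lower resistance R2' = R2·R_L/(R2+R_L) = 1.779 kΩ.
Voltage divider with the loaded lower leg: V_out = 24.1 × 1.779/(5.10 + 1.779) = 24.1 × 0.2586 = 6.232 V.
(Unloaded it would be 13.0 V; the load pulls it down.)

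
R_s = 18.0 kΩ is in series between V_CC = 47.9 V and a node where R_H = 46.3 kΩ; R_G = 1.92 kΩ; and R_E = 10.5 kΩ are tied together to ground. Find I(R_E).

Equivalent of the parallel group: R_p = 1.568 kΩ.
V_A = 47.9 × 1.568/19.57 = 3.839 V.
Branch current I = V_A/R_E = 3.839/10.5 = 0.3656 mA.
(Check via current divider: I_total = 2.448 mA; share G_k/ΣG = 0.1494 → same result.)

I ≈ 0.366 mA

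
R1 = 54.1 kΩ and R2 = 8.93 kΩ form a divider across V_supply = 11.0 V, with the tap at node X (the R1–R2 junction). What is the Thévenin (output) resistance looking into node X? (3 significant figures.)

Looking into X with the source shorted: R_th = R1·R2/(R1+R2) = 54.10 × 8.93/63.03 = 7.665 kΩ.

R_th ≈ 7.66 kΩ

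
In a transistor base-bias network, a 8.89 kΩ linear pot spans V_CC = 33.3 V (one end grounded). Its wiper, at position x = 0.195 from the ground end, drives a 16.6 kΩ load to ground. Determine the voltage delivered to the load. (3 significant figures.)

V_out ≈ 5.99 V

Lower segment x·R_p = 1.734 kΩ; upper segment (1−x)·R_p = 7.156 kΩ.
Lower segment in parallel with the load: 1.734 ‖ 16.6 = 1.570 kΩ.
V_out = 33.3 × 1.570/(7.156 + 1.570) = 5.990 V.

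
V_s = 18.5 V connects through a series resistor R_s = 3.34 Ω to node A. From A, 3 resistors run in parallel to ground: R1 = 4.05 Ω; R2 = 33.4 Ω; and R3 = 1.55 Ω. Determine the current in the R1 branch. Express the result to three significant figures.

I ≈ 1.12 A

Parallel bank: R_p = 1/(1/4.05 + 1/33.4 + 1/1.55) = 1.085 Ω.
V_A = 18.5 × 1.085/4.425 = 4.535 V.
I(R1) = V_A / R1 = 4.535/4.05 = 1.120 A.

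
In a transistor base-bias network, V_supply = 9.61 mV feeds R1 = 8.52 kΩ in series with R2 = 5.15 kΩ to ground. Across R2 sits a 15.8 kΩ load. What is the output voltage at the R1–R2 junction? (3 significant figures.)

R2 ‖ R_L = (5.15 × 15.8)/(5.15 + 15.8) = 3.884 kΩ.
Then V_out = V_supply · R2'/(R1 + R2') = 9.61 × 3.884/12.40 = 3.009 mV.

V_out ≈ 3.01 mV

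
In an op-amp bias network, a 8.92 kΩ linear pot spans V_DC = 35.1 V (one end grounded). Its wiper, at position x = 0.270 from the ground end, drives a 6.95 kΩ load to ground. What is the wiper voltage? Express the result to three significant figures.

The pot divides into 6.512 kΩ above the wiper and 2.408 kΩ below.
(x·R_p) ‖ R_L = 1.789 kΩ.
Loaded-divider output: V_out = 35.1 × 0.2155 = 7.564 V.
(Unloaded: V_out = x·V_DC = 9.48 V.)

V_out ≈ 7.56 V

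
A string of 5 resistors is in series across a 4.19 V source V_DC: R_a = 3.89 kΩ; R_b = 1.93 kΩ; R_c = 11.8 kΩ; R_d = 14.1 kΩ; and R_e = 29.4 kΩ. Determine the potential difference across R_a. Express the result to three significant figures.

V ≈ 0.267 V

Series total: ΣR = 3.89 + 1.93 + 11.8 + 14.1 + 29.4 = 61.12 kΩ.
V = V_DC · R/ΣR = 4.19 × 0.06365 = 0.2667 V.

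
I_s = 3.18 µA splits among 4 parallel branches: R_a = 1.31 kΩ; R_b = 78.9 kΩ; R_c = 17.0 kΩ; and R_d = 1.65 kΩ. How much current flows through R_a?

Conductances: ΣG = 1/1.31 + 1/78.9 + 1/17.0 + 1/1.65 = 1.441 (1/kΩ).
Current divider: I(R_a) = I_s · G_k/ΣG = 3.18 × (0.7634/1.441) = 3.18 × 0.5298 = 1.685 µA.

I ≈ 1.68 µA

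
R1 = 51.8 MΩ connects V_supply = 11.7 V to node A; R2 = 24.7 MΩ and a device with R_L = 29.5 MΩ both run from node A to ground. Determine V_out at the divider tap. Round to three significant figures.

First combine the lower leg with the load: R2 ‖ R_L = 13.44 MΩ.
Then V_out = V_supply · R2'/(R1 + R2') = 11.7 × 13.44/65.24 = 2.411 V.

V_out ≈ 2.41 V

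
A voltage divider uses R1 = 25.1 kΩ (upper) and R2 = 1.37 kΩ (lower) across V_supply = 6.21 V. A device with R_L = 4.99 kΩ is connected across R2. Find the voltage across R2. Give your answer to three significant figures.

V_out ≈ 0.255 V

First combine the lower leg with the load: R2 ‖ R_L = 1.075 kΩ.
Then V_out = V_supply · R2'/(R1 + R2') = 6.21 × 1.075/26.17 = 0.2550 V.
(Unloaded it would be 0.321 V; the load pulls it down.)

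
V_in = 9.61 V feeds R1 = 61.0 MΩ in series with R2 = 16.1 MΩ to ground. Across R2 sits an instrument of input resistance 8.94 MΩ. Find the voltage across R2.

First combine the lower leg with the load: R2 ‖ R_L = 5.748 MΩ.
Voltage divider with the loaded lower leg: V_out = 9.61 × 5.748/(61.0 + 5.748) = 9.61 × 0.08612 = 0.8276 V.
(Unloaded it would be 2.01 V; the load pulls it down.)

V_out ≈ 0.828 V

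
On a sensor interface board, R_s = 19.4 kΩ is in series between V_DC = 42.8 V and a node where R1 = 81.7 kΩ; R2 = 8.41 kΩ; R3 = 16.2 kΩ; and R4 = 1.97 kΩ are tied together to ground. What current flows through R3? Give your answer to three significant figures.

I ≈ 0.181 mA

Equivalent of the parallel group: R_p = 1.428 kΩ.
V_A by voltage divider: V_A = 42.8 × 1.428/(19.4 + 1.428) = 2.934 V.
I(R3) = V_A / R3 = 2.934/16.2 = 0.1811 mA.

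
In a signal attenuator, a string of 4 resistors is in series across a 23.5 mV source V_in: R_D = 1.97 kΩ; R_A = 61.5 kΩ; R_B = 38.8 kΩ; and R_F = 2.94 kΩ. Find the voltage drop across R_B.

V ≈ 8.67 mV

Series total: ΣR = 1.97 + 61.5 + 38.8 + 2.94 = 105.2 kΩ.
Voltage divider: V = V_in · (38.80 / 105.2) = 23.5 × 0.3688 = 8.666 mV.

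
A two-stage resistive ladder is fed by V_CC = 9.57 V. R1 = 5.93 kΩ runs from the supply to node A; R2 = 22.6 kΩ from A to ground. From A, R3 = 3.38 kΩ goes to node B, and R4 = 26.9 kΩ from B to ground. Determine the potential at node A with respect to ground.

V_A ≈ 6.56 V

Looking into the second stage from A: R3 + R4 = 30.28 kΩ appears in parallel with R2.
Effective lower resistance at A: R2 ‖ 30.28 = 12.94 kΩ.
So V_A = 9.57 × 0.6858 = 6.563 V.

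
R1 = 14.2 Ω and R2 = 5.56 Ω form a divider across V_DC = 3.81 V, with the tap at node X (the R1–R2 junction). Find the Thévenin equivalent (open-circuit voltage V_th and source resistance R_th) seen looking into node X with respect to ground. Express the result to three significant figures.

With X open, the divider is unloaded: V_th = 3.81 × 5.56/19.76 = 1.072 V.
Looking into X with the source shorted: R_th = R1·R2/(R1+R2) = 14.20 × 5.56/19.76 = 3.996 Ω.

V_th ≈ 1.07 V, R_th ≈ 4.00 Ω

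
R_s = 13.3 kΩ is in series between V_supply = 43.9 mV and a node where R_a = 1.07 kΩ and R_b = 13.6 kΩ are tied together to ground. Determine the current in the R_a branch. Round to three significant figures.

I ≈ 2.85 µA

Parallel bank: R_p = 1/(1/1.07 + 1/13.6) = 0.9920 kΩ.
V_A = 43.9 × 0.9920/14.29 = 3.047 mV.
Branch current I = V_A/R_a = 3.047/1.07 = 2.848 µA.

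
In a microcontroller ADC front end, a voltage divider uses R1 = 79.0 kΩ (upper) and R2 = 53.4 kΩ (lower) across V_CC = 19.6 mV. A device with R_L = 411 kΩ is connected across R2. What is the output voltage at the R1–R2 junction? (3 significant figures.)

R2 ‖ R_L = (53.4 × 411)/(53.4 + 411) = 47.26 kΩ.
Voltage divider with the loaded lower leg: V_out = 19.6 × 47.26/(79.0 + 47.26) = 19.6 × 0.3743 = 7.336 mV.

V_out ≈ 7.34 mV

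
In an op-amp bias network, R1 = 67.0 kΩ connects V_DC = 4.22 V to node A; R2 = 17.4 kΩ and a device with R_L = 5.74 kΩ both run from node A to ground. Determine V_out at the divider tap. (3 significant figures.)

V_out ≈ 0.255 V

The load sits in parallel with R2, giving an effective lower resistance R2' = R2·R_L/(R2+R_L) = 4.316 kΩ.
Voltage divider with the loaded lower leg: V_out = 4.22 × 4.316/(67.0 + 4.316) = 4.22 × 0.06052 = 0.2554 V.
(Unloaded it would be 0.870 V; the load pulls it down.)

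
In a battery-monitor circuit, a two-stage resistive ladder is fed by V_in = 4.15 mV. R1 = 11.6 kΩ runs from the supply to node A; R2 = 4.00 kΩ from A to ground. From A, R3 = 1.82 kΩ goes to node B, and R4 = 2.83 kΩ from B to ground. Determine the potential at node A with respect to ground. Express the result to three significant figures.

Looking into the second stage from A: R3 + R4 = 4.650 kΩ appears in parallel with R2.
Effective lower resistance at A: R2 ‖ 4.650 = 2.150 kΩ.
First divider: V_A = V_in · 2.150/(11.6 + 2.150) = 0.6490 mV.

V_A ≈ 0.649 mV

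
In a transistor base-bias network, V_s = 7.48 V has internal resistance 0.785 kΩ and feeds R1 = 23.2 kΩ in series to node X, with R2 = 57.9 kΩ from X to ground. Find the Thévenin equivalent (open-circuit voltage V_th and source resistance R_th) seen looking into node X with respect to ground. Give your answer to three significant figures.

R1' = 0.785 + 23.2 = 23.98 kΩ (source resistance + R1).
With X open, the divider is unloaded: V_th = 7.48 × 57.9/81.88 = 5.289 V.
Looking into X with the source shorted: R_th = R1'·R2/(R1'+R2) = 23.98 × 57.9/81.88 = 16.96 kΩ.

V_th ≈ 5.29 V, R_th ≈ 17.0 kΩ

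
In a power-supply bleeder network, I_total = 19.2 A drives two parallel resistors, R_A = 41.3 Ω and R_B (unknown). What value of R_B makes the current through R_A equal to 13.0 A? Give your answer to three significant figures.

Two-branch current divider: I_A = I_total · R_B/(R_A + R_B).
13.0/19.2 = R_B/(R_A + R_B) → R_B = R_A · (0.6771)/(1 − 0.6771) = 41.3 × 2.097 = 86.60 Ω.

R_B ≈ 86.6 Ω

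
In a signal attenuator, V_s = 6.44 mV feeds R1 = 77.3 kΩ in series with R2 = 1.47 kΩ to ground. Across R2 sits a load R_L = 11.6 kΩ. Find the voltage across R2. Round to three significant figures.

V_out ≈ 0.107 mV

First combine the lower leg with the load: R2 ‖ R_L = 1.305 kΩ.
Then V_out = V_s · R2'/(R1 + R2') = 6.44 × 1.305/78.60 = 0.1069 mV.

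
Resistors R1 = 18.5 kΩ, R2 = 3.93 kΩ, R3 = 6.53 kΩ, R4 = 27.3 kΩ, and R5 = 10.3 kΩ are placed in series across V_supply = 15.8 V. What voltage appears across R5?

Total series resistance ΣR = 18.5 + 3.93 + 6.53 + 27.3 + 10.3 = 66.56 kΩ.
Voltage divider: V = V_supply · (10.30 / 66.56) = 15.8 × 0.1547 = 2.445 V.

V ≈ 2.45 V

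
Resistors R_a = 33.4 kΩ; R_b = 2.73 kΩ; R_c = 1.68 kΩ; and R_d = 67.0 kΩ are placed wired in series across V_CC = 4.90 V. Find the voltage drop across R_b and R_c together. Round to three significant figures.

ΣR = 33.4 + 2.73 + 1.68 + 67.0 = 104.8 kΩ.
R_{R_b..R_c} = 2.73 + 1.68 = 4.410 kΩ.
By the voltage-divider rule, V = 4.90 × 4.410/104.8 = 0.2062 V.

V ≈ 0.206 V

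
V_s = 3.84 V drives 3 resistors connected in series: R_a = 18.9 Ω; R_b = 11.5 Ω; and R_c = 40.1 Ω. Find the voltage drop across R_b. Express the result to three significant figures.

V ≈ 0.626 V

ΣR = 18.9 + 11.5 + 40.1 = 70.50 Ω.
By the voltage-divider rule, V = 3.84 × 11.50/70.50 = 0.6264 V.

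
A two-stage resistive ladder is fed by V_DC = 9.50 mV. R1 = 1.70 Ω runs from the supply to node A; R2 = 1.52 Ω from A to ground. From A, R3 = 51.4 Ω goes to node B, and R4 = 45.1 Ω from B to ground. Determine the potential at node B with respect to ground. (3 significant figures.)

Node A sees R2 in parallel with the series input of stage 2, R3 + R4 = 96.50 Ω.
Effective lower resistance at A: R2 ‖ 96.50 = 1.496 Ω.
First divider: V_A = V_DC · 1.496/(1.70 + 1.496) = 4.447 mV.
V_B = V_A × 0.4674 = 2.079 mV.

V_B ≈ 2.08 mV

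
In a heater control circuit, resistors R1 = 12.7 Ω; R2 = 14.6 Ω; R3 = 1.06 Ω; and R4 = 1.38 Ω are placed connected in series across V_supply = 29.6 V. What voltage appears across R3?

Total series resistance ΣR = 12.7 + 14.6 + 1.06 + 1.38 = 29.74 Ω.
V = V_supply · R/ΣR = 29.6 × 0.03564 = 1.055 V.

V ≈ 1.06 V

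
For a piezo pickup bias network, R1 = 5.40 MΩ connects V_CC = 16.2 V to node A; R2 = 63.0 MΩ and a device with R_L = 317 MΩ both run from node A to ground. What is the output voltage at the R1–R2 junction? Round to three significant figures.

First combine the lower leg with the load: R2 ‖ R_L = 52.56 MΩ.
Now apply the divider: V_out = 16.2 × 0.9068 = 14.69 V.

V_out ≈ 14.7 V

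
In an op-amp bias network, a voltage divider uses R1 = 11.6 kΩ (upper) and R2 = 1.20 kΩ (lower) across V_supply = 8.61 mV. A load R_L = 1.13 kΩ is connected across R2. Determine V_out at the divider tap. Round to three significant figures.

V_out ≈ 0.411 mV

R2 ‖ R_L = (1.20 × 1.13)/(1.20 + 1.13) = 0.5820 kΩ.
Then V_out = V_supply · R2'/(R1 + R2') = 8.61 × 0.5820/12.18 = 0.4113 mV.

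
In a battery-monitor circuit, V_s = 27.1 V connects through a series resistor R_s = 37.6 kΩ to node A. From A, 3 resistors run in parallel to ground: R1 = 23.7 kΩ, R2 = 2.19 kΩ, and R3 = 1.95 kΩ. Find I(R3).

Parallel bank: R_p = 1/(1/23.7 + 1/2.19 + 1/1.95) = 0.9885 kΩ.
V_A by voltage divider: V_A = 27.1 × 0.9885/(37.6 + 0.9885) = 0.6942 V.
I(R3) = V_A / R3 = 0.6942/1.95 = 0.3560 mA.
(Equivalently: I_total = 0.7023 mA, then current-divider fraction G_k/ΣG = 0.5069.)

I ≈ 0.356 mA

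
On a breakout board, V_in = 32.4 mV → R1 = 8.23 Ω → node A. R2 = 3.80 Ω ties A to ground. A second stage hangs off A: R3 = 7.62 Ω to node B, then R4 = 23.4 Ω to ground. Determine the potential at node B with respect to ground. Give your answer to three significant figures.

Looking into the second stage from A: R3 + R4 = 31.02 Ω appears in parallel with R2.
Effective lower resistance at A: R2 ‖ 31.02 = 3.385 Ω.
First divider: V_A = V_in · 3.385/(8.23 + 3.385) = 9.443 mV.
Then the unloaded second divider: V_B = V_A × R4/(R3+R4) = 9.443 × 0.7544 = 7.123 mV.

V_B ≈ 7.12 mV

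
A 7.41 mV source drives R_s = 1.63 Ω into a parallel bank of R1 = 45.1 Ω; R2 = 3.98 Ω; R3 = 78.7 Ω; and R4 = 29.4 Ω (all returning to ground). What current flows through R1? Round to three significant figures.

Parallel bank: R_p = 1/(1/45.1 + 1/3.98 + 1/78.7 + 1/29.4) = 3.124 Ω.
V_A by voltage divider: V_A = 7.41 × 3.124/(1.63 + 3.124) = 4.869 mV.
Branch current I = V_A/R1 = 4.869/45.1 = 0.1080 mA.

I ≈ 0.108 mA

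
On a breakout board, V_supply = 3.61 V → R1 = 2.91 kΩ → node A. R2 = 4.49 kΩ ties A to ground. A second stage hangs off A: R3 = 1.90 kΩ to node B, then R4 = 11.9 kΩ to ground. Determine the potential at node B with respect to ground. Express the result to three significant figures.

The second stage (R3 + R4 = 13.80 kΩ) loads node A in parallel with R2.
R2 ‖ (R3+R4) = 3.388 kΩ.
So V_A = 3.61 × 0.5379 = 1.942 V.
Stage 2 is unloaded, so V_B = V_A · R4/(R3+R4) = 1.942 × 11.9/13.80 = 1.675 V.

V_B ≈ 1.67 V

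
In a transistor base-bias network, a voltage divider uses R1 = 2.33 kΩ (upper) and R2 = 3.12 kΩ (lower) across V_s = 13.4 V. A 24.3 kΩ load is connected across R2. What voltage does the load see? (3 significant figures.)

The load sits in parallel with R2, giving an effective lower resistance R2' = R2·R_L/(R2+R_L) = 2.765 kΩ.
Now apply the divider: V_out = 13.4 × 0.5427 = 7.272 V.
(Unloaded it would be 7.67 V; the load pulls it down.)

V_out ≈ 7.27 V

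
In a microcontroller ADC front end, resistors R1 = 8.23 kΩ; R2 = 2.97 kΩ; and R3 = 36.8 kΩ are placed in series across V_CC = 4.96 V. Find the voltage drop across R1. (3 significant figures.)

V ≈ 0.850 V

Series total: ΣR = 8.23 + 2.97 + 36.8 = 48.00 kΩ.
By the voltage-divider rule, V = 4.96 × 8.230/48.00 = 0.8504 V.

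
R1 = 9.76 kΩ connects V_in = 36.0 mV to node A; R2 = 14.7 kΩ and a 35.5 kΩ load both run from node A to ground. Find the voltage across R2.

V_out ≈ 18.6 mV

R2 ‖ R_L = (14.7 × 35.5)/(14.7 + 35.5) = 10.40 kΩ.
Then V_out = V_in · R2'/(R1 + R2') = 36.0 × 10.40/20.16 = 18.57 mV.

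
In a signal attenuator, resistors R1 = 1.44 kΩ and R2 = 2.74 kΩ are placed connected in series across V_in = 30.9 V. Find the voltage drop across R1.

ΣR = 1.44 + 2.74 = 4.180 kΩ.
Voltage divider: V = V_in · (1.440 / 4.180) = 30.9 × 0.3445 = 10.64 V.

V ≈ 10.6 V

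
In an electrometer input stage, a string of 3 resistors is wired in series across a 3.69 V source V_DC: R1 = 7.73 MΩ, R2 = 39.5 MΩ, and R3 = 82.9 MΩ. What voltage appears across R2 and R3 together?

Series total: ΣR = 7.73 + 39.5 + 82.9 = 130.1 MΩ.
R_{R2..R3} = 39.5 + 82.9 = 122.4 MΩ.
V = V_DC · R/ΣR = 3.69 × 0.9406 = 3.471 V.

V ≈ 3.47 V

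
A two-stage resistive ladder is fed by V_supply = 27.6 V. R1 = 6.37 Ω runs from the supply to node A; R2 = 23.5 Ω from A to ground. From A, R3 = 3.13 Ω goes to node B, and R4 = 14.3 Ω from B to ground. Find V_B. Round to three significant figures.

V_B ≈ 13.8 V

The second stage (R3 + R4 = 17.43 Ω) loads node A in parallel with R2.
Effective lower resistance at A: R2 ‖ 17.43 = 10.01 Ω.
First divider: V_A = V_supply · 10.01/(6.37 + 10.01) = 16.86 V.
V_B = V_A × 0.8204 = 13.84 V.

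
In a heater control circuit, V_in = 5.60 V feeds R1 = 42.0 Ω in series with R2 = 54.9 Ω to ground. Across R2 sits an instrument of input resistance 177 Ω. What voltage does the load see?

First combine the lower leg with the load: R2 ‖ R_L = 41.90 Ω.
Voltage divider with the loaded lower leg: V_out = 5.60 × 41.90/(42.0 + 41.90) = 5.60 × 0.4994 = 2.797 V.

V_out ≈ 2.80 V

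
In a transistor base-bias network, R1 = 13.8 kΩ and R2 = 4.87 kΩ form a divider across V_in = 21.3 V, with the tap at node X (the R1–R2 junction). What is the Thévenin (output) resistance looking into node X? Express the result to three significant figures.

R_th ≈ 3.60 kΩ

Zeroing V_in shorts the top of R1 to ground, so R_th = R1 ‖ R2 = 3.600 kΩ.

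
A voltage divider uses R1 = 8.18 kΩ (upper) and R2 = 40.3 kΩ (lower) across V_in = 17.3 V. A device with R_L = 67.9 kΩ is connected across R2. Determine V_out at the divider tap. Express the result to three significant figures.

V_out ≈ 13.1 V

First combine the lower leg with the load: R2 ‖ R_L = 25.29 kΩ.
Voltage divider with the loaded lower leg: V_out = 17.3 × 25.29/(8.18 + 25.29) = 17.3 × 0.7556 = 13.07 V.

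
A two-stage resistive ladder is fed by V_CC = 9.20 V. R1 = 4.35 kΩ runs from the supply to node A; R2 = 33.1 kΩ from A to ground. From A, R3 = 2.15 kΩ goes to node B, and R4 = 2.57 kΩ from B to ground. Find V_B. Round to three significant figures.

V_B ≈ 2.44 V

The second stage (R3 + R4 = 4.720 kΩ) loads node A in parallel with R2.
Effective lower resistance at A: R2 ‖ 4.720 = 4.131 kΩ.
First divider: V_A = V_CC · 4.131/(4.35 + 4.131) = 4.481 V.
Then the unloaded second divider: V_B = V_A × R4/(R3+R4) = 4.481 × 0.5445 = 2.440 V.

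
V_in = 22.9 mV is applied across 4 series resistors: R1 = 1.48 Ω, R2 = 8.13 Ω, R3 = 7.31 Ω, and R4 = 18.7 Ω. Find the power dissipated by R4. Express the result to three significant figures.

P ≈ 7.73 µW

The common current is I = 22.9/35.62 = 0.6429 mA.
P = I²R = 0.4133 × 18.7 = 7.729 µW.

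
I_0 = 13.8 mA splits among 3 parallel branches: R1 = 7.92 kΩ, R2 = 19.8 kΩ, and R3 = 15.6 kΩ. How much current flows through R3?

Conductances: ΣG = 1/7.92 + 1/19.8 + 1/15.6 = 0.2409 (1/kΩ).
Current divider: I(R3) = I_0 · G_k/ΣG = 13.8 × (0.06410/0.2409) = 13.8 × 0.2661 = 3.673 mA.

I ≈ 3.67 mA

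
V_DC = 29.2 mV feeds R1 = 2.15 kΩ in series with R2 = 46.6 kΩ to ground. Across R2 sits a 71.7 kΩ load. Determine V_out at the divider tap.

First combine the lower leg with the load: R2 ‖ R_L = 28.24 kΩ.
Now apply the divider: V_out = 29.2 × 0.9293 = 27.13 mV.

V_out ≈ 27.1 mV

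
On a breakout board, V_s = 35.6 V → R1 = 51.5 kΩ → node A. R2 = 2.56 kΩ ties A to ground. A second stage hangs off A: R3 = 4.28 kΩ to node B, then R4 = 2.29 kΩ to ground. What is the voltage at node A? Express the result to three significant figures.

Node A sees R2 in parallel with the series input of stage 2, R3 + R4 = 6.570 kΩ.
Effective lower resistance at A: R2 ‖ 6.570 = 1.842 kΩ.
First divider: V_A = V_s · 1.842/(51.5 + 1.842) = 1.229 V.

V_A ≈ 1.23 V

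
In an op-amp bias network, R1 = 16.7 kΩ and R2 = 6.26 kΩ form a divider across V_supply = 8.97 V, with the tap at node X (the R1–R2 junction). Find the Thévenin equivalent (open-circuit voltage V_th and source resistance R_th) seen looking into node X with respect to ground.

V_th ≈ 2.45 V, R_th ≈ 4.55 kΩ

With X open, the divider is unloaded: V_th = 8.97 × 6.26/22.96 = 2.446 V.
Looking into X with the source shorted: R_th = R1·R2/(R1+R2) = 16.70 × 6.26/22.96 = 4.553 kΩ.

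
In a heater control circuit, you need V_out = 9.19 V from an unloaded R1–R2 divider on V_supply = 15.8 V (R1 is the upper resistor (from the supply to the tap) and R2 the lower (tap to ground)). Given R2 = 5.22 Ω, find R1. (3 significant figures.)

The divider ratio is R2/(R1+R2) = 9.19/15.8 = 0.5816.
Rearranging, R1 = R2·(1−k)/k = 5.22 × 0.7193 = 3.755 Ω.

R1 ≈ 3.75 Ω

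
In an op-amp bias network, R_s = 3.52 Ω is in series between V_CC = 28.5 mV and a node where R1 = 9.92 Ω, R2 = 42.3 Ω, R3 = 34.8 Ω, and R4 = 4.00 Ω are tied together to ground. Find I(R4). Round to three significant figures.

I ≈ 2.95 mA

Combine the parallel branches: R_p = (1/9.92 + 1/42.3 + 1/34.8 + 1/4.00)⁻¹ = 2.480 Ω.
V_A by voltage divider: V_A = 28.5 × 2.480/(3.52 + 2.480) = 11.78 mV.
Branch current I = V_A/R4 = 11.78/4.00 = 2.945 mA.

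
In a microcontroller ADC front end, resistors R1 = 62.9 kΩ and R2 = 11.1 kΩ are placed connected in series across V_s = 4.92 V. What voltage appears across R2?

V ≈ 0.738 V

Total series resistance ΣR = 62.9 + 11.1 = 74.00 kΩ.
By the voltage-divider rule, V = 4.92 × 11.10/74.00 = 0.7380 V.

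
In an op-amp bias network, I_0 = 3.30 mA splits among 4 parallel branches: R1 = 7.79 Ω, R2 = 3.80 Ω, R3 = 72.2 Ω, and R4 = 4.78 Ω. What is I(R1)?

Total conductance ΣG = 1/7.79 + 1/3.80 + 1/72.2 + 1/4.78 = 0.6146 (units of 1/Ω).
R1 takes the fraction G_k/ΣG = 0.1284/0.6146 = 0.2089, so I = 3.30 × 0.2089 = 0.6893 mA.

I ≈ 0.689 mA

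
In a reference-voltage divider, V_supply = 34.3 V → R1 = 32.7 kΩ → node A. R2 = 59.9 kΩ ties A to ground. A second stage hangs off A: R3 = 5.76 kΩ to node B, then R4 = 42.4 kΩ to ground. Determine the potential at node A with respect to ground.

V_A ≈ 15.4 V

Looking into the second stage from A: R3 + R4 = 48.16 kΩ appears in parallel with R2.
R2 ‖ (R3+R4) = 26.70 kΩ.
V_A = 34.3 × 26.70/(32.7 + 26.70) = 15.42 V.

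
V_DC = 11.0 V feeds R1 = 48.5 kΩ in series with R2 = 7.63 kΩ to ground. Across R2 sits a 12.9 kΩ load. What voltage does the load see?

V_out ≈ 0.990 V

The load sits in parallel with R2, giving an effective lower resistance R2' = R2·R_L/(R2+R_L) = 4.794 kΩ.
Then V_out = V_DC · R2'/(R1 + R2') = 11.0 × 4.794/53.29 = 0.9895 V.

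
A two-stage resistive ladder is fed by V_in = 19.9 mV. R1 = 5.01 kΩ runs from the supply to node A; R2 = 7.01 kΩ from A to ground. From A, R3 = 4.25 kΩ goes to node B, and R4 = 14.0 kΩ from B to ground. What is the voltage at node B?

Node A sees R2 in parallel with the series input of stage 2, R3 + R4 = 18.25 kΩ.
R2 ‖ (R3+R4) = 5.065 kΩ.
So V_A = 19.9 × 0.5027 = 10.00 mV.
V_B = V_A × 0.7671 = 7.674 mV.

V_B ≈ 7.67 mV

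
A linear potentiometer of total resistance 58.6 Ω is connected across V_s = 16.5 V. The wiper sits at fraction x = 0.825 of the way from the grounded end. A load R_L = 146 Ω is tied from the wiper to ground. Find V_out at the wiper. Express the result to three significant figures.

V_out ≈ 12.9 V

The pot divides into 10.26 Ω above the wiper and 48.34 Ω below.
(x·R_p) ‖ R_L = 36.32 Ω.
V_out = 16.5 × 36.32/(10.26 + 36.32) = 12.87 V.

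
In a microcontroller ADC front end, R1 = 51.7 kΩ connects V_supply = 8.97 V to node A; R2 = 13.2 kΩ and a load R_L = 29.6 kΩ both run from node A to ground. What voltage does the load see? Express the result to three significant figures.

The load sits in parallel with R2, giving an effective lower resistance R2' = R2·R_L/(R2+R_L) = 9.129 kΩ.
Voltage divider with the loaded lower leg: V_out = 8.97 × 9.129/(51.7 + 9.129) = 8.97 × 0.1501 = 1.346 V.

V_out ≈ 1.35 V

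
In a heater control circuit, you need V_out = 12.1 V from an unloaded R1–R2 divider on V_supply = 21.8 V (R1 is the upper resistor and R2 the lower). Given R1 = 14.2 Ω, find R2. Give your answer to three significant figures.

Required fraction k = V_out/V_supply = 0.5550.
R2 = R1 · 0.5550/(1 − 0.5550) = 17.71 Ω.

R2 ≈ 17.7 Ω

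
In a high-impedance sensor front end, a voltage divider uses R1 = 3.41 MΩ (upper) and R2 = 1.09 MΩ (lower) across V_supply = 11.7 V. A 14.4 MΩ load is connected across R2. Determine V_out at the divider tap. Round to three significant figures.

The load sits in parallel with R2, giving an effective lower resistance R2' = R2·R_L/(R2+R_L) = 1.013 MΩ.
Then V_out = V_supply · R2'/(R1 + R2') = 11.7 × 1.013/4.423 = 2.680 V.

V_out ≈ 2.68 V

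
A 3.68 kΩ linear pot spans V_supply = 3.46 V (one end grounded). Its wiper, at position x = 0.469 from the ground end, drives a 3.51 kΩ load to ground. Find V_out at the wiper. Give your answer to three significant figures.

V_out ≈ 1.29 V

The pot divides into 1.954 kΩ above the wiper and 1.726 kΩ below.
R_L loads the lower segment: effective lower R = 1.157 kΩ.
Then V_out = V_supply · 1.157/(1.954 + 1.157) = 1.287 V.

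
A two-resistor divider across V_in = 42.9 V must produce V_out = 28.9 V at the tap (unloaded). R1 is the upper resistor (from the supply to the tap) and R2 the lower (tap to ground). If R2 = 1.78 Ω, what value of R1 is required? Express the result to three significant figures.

V_out/V_in = R2/(R1+R2) = 0.6737.
So R1 = R2 · (V_in/V_out − 1) = 1.78 × (42.9/28.9 − 1) = 1.78 × 0.4844 = 0.8623 Ω.

R1 ≈ 0.862 Ω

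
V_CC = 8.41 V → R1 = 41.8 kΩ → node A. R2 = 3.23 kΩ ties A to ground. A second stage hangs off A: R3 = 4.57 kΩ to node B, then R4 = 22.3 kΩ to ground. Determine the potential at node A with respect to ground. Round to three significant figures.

The second stage (R3 + R4 = 26.87 kΩ) loads node A in parallel with R2.
Effective lower resistance at A: R2 ‖ 26.87 = 2.883 kΩ.
First divider: V_A = V_CC · 2.883/(41.8 + 2.883) = 0.5427 V.

V_A ≈ 0.543 V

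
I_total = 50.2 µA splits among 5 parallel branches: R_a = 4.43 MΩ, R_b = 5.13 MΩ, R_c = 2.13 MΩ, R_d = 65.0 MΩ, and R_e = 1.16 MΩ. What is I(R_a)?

I ≈ 6.41 µA

Total conductance ΣG = 1/4.43 + 1/5.13 + 1/2.13 + 1/65.0 + 1/1.16 = 1.768 (units of 1/MΩ).
By the current-divider rule, I = I_total · G_k/ΣG = 50.2 × 0.1277 = 6.411 µA.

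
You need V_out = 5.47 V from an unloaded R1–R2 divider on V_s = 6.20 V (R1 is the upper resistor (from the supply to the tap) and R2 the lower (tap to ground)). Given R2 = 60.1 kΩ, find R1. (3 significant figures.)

The divider ratio is R2/(R1+R2) = 5.47/6.20 = 0.8823.
So R1 = R2 · (V_s/V_out − 1) = 60.1 × (6.20/5.47 − 1) = 60.1 × 0.1335 = 8.021 kΩ.

R1 ≈ 8.02 kΩ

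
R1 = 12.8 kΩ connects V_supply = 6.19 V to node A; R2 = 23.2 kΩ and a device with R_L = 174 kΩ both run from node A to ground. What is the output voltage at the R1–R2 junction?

V_out ≈ 3.81 V

First combine the lower leg with the load: R2 ‖ R_L = 20.47 kΩ.
Now apply the divider: V_out = 6.19 × 0.6153 = 3.809 V.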